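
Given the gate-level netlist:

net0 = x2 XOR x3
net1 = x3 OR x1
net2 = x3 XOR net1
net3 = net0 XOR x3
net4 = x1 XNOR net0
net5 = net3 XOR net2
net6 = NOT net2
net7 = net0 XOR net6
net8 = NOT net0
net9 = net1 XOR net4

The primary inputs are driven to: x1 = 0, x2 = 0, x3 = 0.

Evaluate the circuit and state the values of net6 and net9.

net6 = 1  net9 = 1

net0 = x2 XOR x3 = 0 XOR 0 = 0
net1 = x3 OR x1 = 0 OR 0 = 0
net2 = x3 XOR net1 = 0 XOR 0 = 0
net4 = x1 XNOR net0 = 0 XNOR 0 = 1
net6 = NOT net2 = NOT 0 = 1
net9 = net1 XOR net4 = 0 XOR 1 = 1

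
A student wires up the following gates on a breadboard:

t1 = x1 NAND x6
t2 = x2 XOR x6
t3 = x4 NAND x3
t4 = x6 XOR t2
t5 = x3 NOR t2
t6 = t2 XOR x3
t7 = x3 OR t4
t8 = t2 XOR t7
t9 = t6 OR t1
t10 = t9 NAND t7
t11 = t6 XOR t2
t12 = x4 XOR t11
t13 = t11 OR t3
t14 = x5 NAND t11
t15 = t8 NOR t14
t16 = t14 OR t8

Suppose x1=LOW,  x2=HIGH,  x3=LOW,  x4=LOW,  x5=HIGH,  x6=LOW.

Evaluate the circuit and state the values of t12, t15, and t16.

t12 = LOW, t15 = LOW, t16 = HIGH

t2 = x2 XOR x6 = HIGH XOR LOW = HIGH
t4 = x6 XOR t2 = LOW XOR HIGH = HIGH
t6 = t2 XOR x3 = HIGH XOR LOW = HIGH
t7 = x3 OR t4 = LOW OR HIGH = HIGH
t8 = t2 XOR t7 = HIGH XOR HIGH = LOW
t11 = t6 XOR t2 = HIGH XOR HIGH = LOW
t12 = x4 XOR t11 = LOW XOR LOW = LOW
t14 = x5 NAND t11 = HIGH NAND LOW = HIGH
t15 = t8 NOR t14 = LOW NOR HIGH = LOW
t16 = t14 OR t8 = HIGH OR LOW = HIGH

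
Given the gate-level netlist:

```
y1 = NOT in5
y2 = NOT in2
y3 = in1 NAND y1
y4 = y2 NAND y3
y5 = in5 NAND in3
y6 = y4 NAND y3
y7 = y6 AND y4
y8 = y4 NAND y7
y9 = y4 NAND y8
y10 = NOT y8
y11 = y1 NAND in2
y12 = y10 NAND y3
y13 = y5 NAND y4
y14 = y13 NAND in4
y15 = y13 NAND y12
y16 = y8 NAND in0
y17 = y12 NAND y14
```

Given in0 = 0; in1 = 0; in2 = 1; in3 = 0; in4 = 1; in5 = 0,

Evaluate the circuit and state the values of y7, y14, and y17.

y1 = NOT in5 = NOT 0 = 1
y2 = NOT in2 = NOT 1 = 0
y3 = in1 NAND y1 = 0 NAND 1 = 1
y4 = y2 NAND y3 = 0 NAND 1 = 1
y5 = in5 NAND in3 = 0 NAND 0 = 1
y6 = y4 NAND y3 = 1 NAND 1 = 0
y7 = y6 AND y4 = 0 AND 1 = 0
y8 = y4 NAND y7 = 1 NAND 0 = 1
y10 = NOT y8 = NOT 1 = 0
y12 = y10 NAND y3 = 0 NAND 1 = 1
y13 = y5 NAND y4 = 1 NAND 1 = 0
y14 = y13 NAND in4 = 0 NAND 1 = 1
y17 = y12 NAND y14 = 1 NAND 1 = 0

y7 = 0; y14 = 1; y17 = 0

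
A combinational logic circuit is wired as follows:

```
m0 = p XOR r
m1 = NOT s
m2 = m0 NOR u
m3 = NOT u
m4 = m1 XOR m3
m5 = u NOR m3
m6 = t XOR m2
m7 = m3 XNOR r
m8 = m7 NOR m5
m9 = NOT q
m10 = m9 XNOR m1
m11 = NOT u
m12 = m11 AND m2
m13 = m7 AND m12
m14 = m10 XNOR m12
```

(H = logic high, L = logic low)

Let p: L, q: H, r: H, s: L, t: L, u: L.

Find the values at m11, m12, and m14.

m11 = H, m12 = L, m14 = H

m0 = p XOR r = L XOR H = H
m1 = NOT s = NOT L = H
m2 = m0 NOR u = H NOR L = L
m9 = NOT q = NOT H = L
m10 = m9 XNOR m1 = L XNOR H = L
m11 = NOT u = NOT L = H
m12 = m11 AND m2 = H AND L = L
m14 = m10 XNOR m12 = L XNOR L = H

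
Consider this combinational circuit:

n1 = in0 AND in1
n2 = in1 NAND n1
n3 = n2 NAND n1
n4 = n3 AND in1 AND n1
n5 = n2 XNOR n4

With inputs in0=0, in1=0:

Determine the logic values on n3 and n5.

n3 = 1, n5 = 0

n1 = in0 AND in1 = 0 AND 0 = 0
n2 = in1 NAND n1 = 0 NAND 0 = 1
n3 = n2 NAND n1 = 1 NAND 0 = 1
n4 = n3 AND in1 AND n1 = 1 AND 0 AND 0 = 0
n5 = n2 XNOR n4 = 1 XNOR 0 = 0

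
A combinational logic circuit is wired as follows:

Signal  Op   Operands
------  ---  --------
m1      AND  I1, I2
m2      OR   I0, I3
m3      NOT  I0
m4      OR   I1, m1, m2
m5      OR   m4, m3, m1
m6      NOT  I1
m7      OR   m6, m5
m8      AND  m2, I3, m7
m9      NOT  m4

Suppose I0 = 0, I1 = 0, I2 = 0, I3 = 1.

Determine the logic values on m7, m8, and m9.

m7 = 1; m8 = 1; m9 = 0

m1 = I1 AND I2 = 0 AND 0 = 0
m2 = I0 OR I3 = 0 OR 1 = 1
m3 = NOT I0 = NOT 0 = 1
m4 = I1 OR m1 OR m2 = 0 OR 0 OR 1 = 1
m5 = m4 OR m3 OR m1 = 1 OR 1 OR 0 = 1
m6 = NOT I1 = NOT 0 = 1
m7 = m6 OR m5 = 1 OR 1 = 1
m8 = m2 AND I3 AND m7 = 1 AND 1 AND 1 = 1
m9 = NOT m4 = NOT 1 = 0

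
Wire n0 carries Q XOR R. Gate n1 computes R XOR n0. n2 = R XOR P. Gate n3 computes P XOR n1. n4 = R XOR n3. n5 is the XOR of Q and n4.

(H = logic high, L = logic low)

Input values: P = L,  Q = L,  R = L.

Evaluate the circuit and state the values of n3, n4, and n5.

n0 = Q XOR R = L XOR L = L
n1 = R XOR n0 = L XOR L = L
n3 = P XOR n1 = L XOR L = L
n4 = R XOR n3 = L XOR L = L
n5 = Q XOR n4 = L XOR L = L

n3 = L; n4 = L; n5 = L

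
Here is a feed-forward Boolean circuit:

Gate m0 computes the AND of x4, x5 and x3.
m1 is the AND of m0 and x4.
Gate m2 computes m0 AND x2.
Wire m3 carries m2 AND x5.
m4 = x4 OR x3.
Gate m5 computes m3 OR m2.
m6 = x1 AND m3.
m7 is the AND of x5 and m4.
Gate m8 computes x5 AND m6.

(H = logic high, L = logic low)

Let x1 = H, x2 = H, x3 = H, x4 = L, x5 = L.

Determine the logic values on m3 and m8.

m0 = x4 AND x5 AND x3 = L AND L AND H = L
m2 = m0 AND x2 = L AND H = L
m3 = m2 AND x5 = L AND L = L
m6 = x1 AND m3 = H AND L = L
m8 = x5 AND m6 = L AND L = L

m3 = L, m8 = L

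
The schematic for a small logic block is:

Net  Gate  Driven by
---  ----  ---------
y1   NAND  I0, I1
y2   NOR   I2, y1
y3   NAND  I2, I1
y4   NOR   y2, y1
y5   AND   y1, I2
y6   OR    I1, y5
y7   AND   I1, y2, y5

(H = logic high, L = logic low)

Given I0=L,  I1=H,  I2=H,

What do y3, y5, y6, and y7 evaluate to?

y1 = I0 NAND I1 = L NAND H = H
y2 = I2 NOR y1 = H NOR H = L
y3 = I2 NAND I1 = H NAND H = L
y5 = y1 AND I2 = H AND H = H
y6 = I1 OR y5 = H OR H = H
y7 = I1 AND y2 AND y5 = H AND L AND H = L

y3 = L, y5 = H, y6 = H, y7 = L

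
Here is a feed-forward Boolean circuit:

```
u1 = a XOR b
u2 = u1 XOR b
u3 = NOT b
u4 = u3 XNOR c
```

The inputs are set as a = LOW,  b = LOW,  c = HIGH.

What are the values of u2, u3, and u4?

u1 = a XOR b = LOW XOR LOW = LOW
u2 = u1 XOR b = LOW XOR LOW = LOW
u3 = NOT b = NOT LOW = HIGH
u4 = u3 XNOR c = HIGH XNOR HIGH = HIGH

u2 = LOW, u3 = HIGH, u4 = HIGH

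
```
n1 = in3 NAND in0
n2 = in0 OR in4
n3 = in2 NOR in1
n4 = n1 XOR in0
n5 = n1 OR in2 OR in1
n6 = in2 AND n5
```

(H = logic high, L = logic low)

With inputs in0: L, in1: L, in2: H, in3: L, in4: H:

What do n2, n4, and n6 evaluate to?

n2 = H, n4 = H, n6 = H

n1 = in3 NAND in0 = L NAND L = H
n2 = in0 OR in4 = L OR H = H
n4 = n1 XOR in0 = H XOR L = H
n5 = n1 OR in2 OR in1 = H OR H OR L = H
n6 = in2 AND n5 = H AND H = H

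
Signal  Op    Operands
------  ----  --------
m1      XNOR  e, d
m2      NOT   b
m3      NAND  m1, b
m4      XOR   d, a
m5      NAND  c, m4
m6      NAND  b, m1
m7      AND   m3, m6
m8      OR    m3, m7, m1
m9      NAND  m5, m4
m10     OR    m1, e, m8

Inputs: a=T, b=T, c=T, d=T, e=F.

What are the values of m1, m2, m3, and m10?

m1 = e XNOR d = F XNOR T = F
m2 = NOT b = NOT T = F
m3 = m1 NAND b = F NAND T = T
m6 = b NAND m1 = T NAND F = T
m7 = m3 AND m6 = T AND T = T
m8 = m3 OR m7 OR m1 = T OR T OR F = T
m10 = m1 OR e OR m8 = F OR F OR T = T

m1 = F  m2 = F  m3 = T  m10 = T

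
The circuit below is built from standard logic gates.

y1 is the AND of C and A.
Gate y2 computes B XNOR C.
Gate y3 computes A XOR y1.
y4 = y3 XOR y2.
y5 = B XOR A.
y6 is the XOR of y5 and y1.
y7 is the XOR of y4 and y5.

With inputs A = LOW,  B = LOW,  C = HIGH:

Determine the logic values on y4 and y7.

y1 = C AND A = HIGH AND LOW = LOW
y2 = B XNOR C = LOW XNOR HIGH = LOW
y3 = A XOR y1 = LOW XOR LOW = LOW
y4 = y3 XOR y2 = LOW XOR LOW = LOW
y5 = B XOR A = LOW XOR LOW = LOW
y7 = y4 XOR y5 = LOW XOR LOW = LOW

y4 = LOW  y7 = LOW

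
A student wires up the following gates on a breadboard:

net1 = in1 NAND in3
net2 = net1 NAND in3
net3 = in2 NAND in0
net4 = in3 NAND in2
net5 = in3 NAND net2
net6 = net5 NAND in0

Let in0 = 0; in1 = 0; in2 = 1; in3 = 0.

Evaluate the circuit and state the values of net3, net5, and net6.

net3 = 1; net5 = 1; net6 = 1

net1 = in1 NAND in3 = 0 NAND 0 = 1
net2 = net1 NAND in3 = 1 NAND 0 = 1
net3 = in2 NAND in0 = 1 NAND 0 = 1
net5 = in3 NAND net2 = 0 NAND 1 = 1
net6 = net5 NAND in0 = 1 NAND 0 = 1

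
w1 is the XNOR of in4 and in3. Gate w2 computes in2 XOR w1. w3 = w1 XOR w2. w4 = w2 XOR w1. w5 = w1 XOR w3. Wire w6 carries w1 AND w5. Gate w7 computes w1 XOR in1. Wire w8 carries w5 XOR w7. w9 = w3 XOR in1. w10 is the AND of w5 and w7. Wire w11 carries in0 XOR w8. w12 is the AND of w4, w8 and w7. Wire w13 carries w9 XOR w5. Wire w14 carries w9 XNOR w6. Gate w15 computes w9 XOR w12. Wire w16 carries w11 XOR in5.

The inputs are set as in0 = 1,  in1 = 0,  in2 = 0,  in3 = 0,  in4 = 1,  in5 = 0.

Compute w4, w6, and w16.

w4 = 0  w6 = 0  w16 = 1

w1 = in4 XNOR in3 = 1 XNOR 0 = 0
w2 = in2 XOR w1 = 0 XOR 0 = 0
w3 = w1 XOR w2 = 0 XOR 0 = 0
w4 = w2 XOR w1 = 0 XOR 0 = 0
w5 = w1 XOR w3 = 0 XOR 0 = 0
w6 = w1 AND w5 = 0 AND 0 = 0
w7 = w1 XOR in1 = 0 XOR 0 = 0
w8 = w5 XOR w7 = 0 XOR 0 = 0
w11 = in0 XOR w8 = 1 XOR 0 = 1
w16 = w11 XOR in5 = 1 XOR 0 = 1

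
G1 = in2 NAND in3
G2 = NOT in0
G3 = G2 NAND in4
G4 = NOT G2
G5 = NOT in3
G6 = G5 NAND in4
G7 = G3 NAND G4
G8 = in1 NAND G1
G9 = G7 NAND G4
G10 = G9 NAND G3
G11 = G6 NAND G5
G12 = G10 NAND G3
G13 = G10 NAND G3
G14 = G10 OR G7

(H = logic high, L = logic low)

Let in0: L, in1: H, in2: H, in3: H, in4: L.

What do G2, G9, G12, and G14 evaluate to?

G2 = H; G9 = H; G12 = H; G14 = H

G2 = NOT in0 = NOT L = H
G3 = G2 NAND in4 = H NAND L = H
G4 = NOT G2 = NOT H = L
G7 = G3 NAND G4 = H NAND L = H
G9 = G7 NAND G4 = H NAND L = H
G10 = G9 NAND G3 = H NAND H = L
G12 = G10 NAND G3 = L NAND H = H
G14 = G10 OR G7 = L OR H = H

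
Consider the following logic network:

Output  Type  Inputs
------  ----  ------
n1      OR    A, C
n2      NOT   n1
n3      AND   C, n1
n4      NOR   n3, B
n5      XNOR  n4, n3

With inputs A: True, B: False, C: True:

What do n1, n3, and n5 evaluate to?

n1 = A OR C = True OR True = True
n3 = C AND n1 = True AND True = True
n4 = n3 NOR B = True NOR False = False
n5 = n4 XNOR n3 = False XNOR True = False

n1 = True, n3 = True, n5 = False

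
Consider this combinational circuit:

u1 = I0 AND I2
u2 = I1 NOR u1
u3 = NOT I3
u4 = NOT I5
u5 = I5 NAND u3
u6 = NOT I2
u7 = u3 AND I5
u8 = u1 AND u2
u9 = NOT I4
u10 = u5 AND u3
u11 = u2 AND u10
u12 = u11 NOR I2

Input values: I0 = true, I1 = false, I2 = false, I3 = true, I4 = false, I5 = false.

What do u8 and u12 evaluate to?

u1 = I0 AND I2 = true AND false = false
u2 = I1 NOR u1 = false NOR false = true
u3 = NOT I3 = NOT true = false
u5 = I5 NAND u3 = false NAND false = true
u8 = u1 AND u2 = false AND true = false
u10 = u5 AND u3 = true AND false = false
u11 = u2 AND u10 = true AND false = false
u12 = u11 NOR I2 = false NOR false = true

u8 = false; u12 = true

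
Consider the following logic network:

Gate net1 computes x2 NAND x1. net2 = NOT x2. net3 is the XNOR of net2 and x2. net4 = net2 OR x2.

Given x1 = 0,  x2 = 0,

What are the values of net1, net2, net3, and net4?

net1 = x2 NAND x1 = 0 NAND 0 = 1
net2 = NOT x2 = NOT 0 = 1
net3 = net2 XNOR x2 = 1 XNOR 0 = 0
net4 = net2 OR x2 = 1 OR 0 = 1

net1 = 1; net2 = 1; net3 = 0; net4 = 1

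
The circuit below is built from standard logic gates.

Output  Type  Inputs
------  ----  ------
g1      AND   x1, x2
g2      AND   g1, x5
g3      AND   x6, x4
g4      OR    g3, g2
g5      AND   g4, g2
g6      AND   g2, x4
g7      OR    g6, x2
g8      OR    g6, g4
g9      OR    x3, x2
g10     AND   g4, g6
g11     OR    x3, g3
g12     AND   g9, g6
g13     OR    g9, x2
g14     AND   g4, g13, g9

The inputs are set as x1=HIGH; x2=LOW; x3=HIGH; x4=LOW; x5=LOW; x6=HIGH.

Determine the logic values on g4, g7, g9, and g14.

g1 = x1 AND x2 = HIGH AND LOW = LOW
g2 = g1 AND x5 = LOW AND LOW = LOW
g3 = x6 AND x4 = HIGH AND LOW = LOW
g4 = g3 OR g2 = LOW OR LOW = LOW
g6 = g2 AND x4 = LOW AND LOW = LOW
g7 = g6 OR x2 = LOW OR LOW = LOW
g9 = x3 OR x2 = HIGH OR LOW = HIGH
g13 = g9 OR x2 = HIGH OR LOW = HIGH
g14 = g4 AND g13 AND g9 = LOW AND HIGH AND HIGH = LOW

g4 = LOW, g7 = LOW, g9 = HIGH, g14 = LOW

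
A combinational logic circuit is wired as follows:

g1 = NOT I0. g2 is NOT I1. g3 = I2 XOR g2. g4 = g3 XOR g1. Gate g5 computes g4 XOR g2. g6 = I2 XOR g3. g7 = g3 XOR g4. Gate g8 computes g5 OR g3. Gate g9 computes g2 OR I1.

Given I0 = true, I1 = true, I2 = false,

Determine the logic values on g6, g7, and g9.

g1 = NOT I0 = NOT true = false
g2 = NOT I1 = NOT true = false
g3 = I2 XOR g2 = false XOR false = false
g4 = g3 XOR g1 = false XOR false = false
g6 = I2 XOR g3 = false XOR false = false
g7 = g3 XOR g4 = false XOR false = false
g9 = g2 OR I1 = false OR true = true

g6 = false, g7 = false, g9 = true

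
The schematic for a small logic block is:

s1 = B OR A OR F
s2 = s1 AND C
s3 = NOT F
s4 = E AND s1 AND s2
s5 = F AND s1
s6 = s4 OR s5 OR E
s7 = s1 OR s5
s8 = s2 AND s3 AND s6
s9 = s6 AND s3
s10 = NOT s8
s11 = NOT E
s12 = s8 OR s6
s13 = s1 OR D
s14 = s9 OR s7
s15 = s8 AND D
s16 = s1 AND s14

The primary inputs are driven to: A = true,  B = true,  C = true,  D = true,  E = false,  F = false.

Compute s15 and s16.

s15 = false, s16 = true

s1 = B OR A OR F = true OR true OR false = true
s2 = s1 AND C = true AND true = true
s3 = NOT F = NOT false = true
s4 = E AND s1 AND s2 = false AND true AND true = false
s5 = F AND s1 = false AND true = false
s6 = s4 OR s5 OR E = false OR false OR false = false
s7 = s1 OR s5 = true OR false = true
s8 = s2 AND s3 AND s6 = true AND true AND false = false
s9 = s6 AND s3 = false AND true = false
s14 = s9 OR s7 = false OR true = true
s15 = s8 AND D = false AND true = false
s16 = s1 AND s14 = true AND true = true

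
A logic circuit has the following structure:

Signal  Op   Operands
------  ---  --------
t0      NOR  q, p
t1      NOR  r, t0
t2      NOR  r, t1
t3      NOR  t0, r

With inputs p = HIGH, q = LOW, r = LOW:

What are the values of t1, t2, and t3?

t1 = HIGH, t2 = LOW, t3 = HIGH

t0 = q NOR p = LOW NOR HIGH = LOW
t1 = r NOR t0 = LOW NOR LOW = HIGH
t2 = r NOR t1 = LOW NOR HIGH = LOW
t3 = t0 NOR r = LOW NOR LOW = HIGH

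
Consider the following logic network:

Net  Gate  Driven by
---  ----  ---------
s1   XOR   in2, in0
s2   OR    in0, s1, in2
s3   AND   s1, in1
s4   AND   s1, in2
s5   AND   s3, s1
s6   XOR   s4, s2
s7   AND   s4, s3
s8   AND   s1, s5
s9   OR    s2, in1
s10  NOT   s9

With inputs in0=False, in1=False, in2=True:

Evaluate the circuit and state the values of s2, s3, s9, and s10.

s1 = in2 XOR in0 = True XOR False = True
s2 = in0 OR s1 OR in2 = False OR True OR True = True
s3 = s1 AND in1 = True AND False = False
s9 = s2 OR in1 = True OR False = True
s10 = NOT s9 = NOT True = False

s2 = True  s3 = False  s9 = True  s10 = False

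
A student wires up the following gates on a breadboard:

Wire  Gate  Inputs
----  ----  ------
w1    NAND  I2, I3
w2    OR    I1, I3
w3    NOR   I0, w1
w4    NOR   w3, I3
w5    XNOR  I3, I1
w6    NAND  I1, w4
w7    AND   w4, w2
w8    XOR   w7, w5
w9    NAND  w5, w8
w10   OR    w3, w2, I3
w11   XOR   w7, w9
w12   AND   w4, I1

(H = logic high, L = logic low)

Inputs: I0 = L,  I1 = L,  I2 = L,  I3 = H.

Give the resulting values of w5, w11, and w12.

w5 = L, w11 = H, w12 = L

w1 = I2 NAND I3 = L NAND H = H
w2 = I1 OR I3 = L OR H = H
w3 = I0 NOR w1 = L NOR H = L
w4 = w3 NOR I3 = L NOR H = L
w5 = I3 XNOR I1 = H XNOR L = L
w7 = w4 AND w2 = L AND H = L
w8 = w7 XOR w5 = L XOR L = L
w9 = w5 NAND w8 = L NAND L = H
w11 = w7 XOR w9 = L XOR H = H
w12 = w4 AND I1 = L AND L = L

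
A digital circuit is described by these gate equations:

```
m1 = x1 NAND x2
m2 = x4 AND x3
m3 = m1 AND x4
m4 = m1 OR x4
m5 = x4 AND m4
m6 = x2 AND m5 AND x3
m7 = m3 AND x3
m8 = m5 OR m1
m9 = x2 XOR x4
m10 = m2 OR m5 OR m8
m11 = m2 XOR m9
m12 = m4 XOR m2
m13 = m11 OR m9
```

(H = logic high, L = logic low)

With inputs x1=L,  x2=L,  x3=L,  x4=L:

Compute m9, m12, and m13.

m1 = x1 NAND x2 = L NAND L = H
m2 = x4 AND x3 = L AND L = L
m4 = m1 OR x4 = H OR L = H
m9 = x2 XOR x4 = L XOR L = L
m11 = m2 XOR m9 = L XOR L = L
m12 = m4 XOR m2 = H XOR L = H
m13 = m11 OR m9 = L OR L = L

m9 = L  m12 = H  m13 = L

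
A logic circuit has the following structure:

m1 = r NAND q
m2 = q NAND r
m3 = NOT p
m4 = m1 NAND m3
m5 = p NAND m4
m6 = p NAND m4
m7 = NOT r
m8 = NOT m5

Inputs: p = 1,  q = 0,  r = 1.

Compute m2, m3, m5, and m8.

m2 = 1, m3 = 0, m5 = 0, m8 = 1

m1 = r NAND q = 1 NAND 0 = 1
m2 = q NAND r = 0 NAND 1 = 1
m3 = NOT p = NOT 1 = 0
m4 = m1 NAND m3 = 1 NAND 0 = 1
m5 = p NAND m4 = 1 NAND 1 = 0
m8 = NOT m5 = NOT 0 = 1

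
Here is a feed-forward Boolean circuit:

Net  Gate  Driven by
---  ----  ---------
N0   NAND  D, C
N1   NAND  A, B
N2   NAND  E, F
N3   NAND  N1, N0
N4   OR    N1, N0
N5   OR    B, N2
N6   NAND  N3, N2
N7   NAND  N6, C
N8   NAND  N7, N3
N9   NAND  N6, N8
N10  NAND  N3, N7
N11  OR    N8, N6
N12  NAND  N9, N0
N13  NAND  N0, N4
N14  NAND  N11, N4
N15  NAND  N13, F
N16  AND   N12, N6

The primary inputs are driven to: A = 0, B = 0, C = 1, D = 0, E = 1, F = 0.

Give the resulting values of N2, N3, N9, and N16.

N0 = D NAND C = 0 NAND 1 = 1
N1 = A NAND B = 0 NAND 0 = 1
N2 = E NAND F = 1 NAND 0 = 1
N3 = N1 NAND N0 = 1 NAND 1 = 0
N6 = N3 NAND N2 = 0 NAND 1 = 1
N7 = N6 NAND C = 1 NAND 1 = 0
N8 = N7 NAND N3 = 0 NAND 0 = 1
N9 = N6 NAND N8 = 1 NAND 1 = 0
N12 = N9 NAND N0 = 0 NAND 1 = 1
N16 = N12 AND N6 = 1 AND 1 = 1

N2 = 1, N3 = 0, N9 = 0, N16 = 1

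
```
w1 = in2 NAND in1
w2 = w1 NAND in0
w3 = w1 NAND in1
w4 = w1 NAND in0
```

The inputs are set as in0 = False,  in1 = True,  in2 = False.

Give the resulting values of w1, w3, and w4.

w1 = True, w3 = False, w4 = True

w1 = in2 NAND in1 = False NAND True = True
w3 = w1 NAND in1 = True NAND True = False
w4 = w1 NAND in0 = True NAND False = True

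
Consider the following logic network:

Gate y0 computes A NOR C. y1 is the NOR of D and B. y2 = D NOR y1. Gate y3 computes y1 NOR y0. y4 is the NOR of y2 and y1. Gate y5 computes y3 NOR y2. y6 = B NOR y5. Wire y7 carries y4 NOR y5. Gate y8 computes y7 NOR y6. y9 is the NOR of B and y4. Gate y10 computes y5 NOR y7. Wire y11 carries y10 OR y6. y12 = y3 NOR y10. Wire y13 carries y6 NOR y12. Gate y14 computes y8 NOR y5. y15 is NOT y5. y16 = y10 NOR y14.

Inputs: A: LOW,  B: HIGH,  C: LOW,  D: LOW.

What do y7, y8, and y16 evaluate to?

y7 = HIGH, y8 = LOW, y16 = LOW

y0 = A NOR C = LOW NOR LOW = HIGH
y1 = D NOR B = LOW NOR HIGH = LOW
y2 = D NOR y1 = LOW NOR LOW = HIGH
y3 = y1 NOR y0 = LOW NOR HIGH = LOW
y4 = y2 NOR y1 = HIGH NOR LOW = LOW
y5 = y3 NOR y2 = LOW NOR HIGH = LOW
y6 = B NOR y5 = HIGH NOR LOW = LOW
y7 = y4 NOR y5 = LOW NOR LOW = HIGH
y8 = y7 NOR y6 = HIGH NOR LOW = LOW
y10 = y5 NOR y7 = LOW NOR HIGH = LOW
y14 = y8 NOR y5 = LOW NOR LOW = HIGH
y16 = y10 NOR y14 = LOW NOR HIGH = LOW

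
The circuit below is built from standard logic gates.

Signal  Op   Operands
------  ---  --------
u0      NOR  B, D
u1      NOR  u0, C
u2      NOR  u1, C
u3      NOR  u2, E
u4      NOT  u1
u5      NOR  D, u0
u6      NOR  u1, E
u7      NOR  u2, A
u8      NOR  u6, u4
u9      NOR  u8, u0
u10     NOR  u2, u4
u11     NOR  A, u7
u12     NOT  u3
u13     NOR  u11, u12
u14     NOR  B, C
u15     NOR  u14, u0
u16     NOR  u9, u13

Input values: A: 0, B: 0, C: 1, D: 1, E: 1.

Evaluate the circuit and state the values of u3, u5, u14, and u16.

u0 = B NOR D = 0 NOR 1 = 0
u1 = u0 NOR C = 0 NOR 1 = 0
u2 = u1 NOR C = 0 NOR 1 = 0
u3 = u2 NOR E = 0 NOR 1 = 0
u4 = NOT u1 = NOT 0 = 1
u5 = D NOR u0 = 1 NOR 0 = 0
u6 = u1 NOR E = 0 NOR 1 = 0
u7 = u2 NOR A = 0 NOR 0 = 1
u8 = u6 NOR u4 = 0 NOR 1 = 0
u9 = u8 NOR u0 = 0 NOR 0 = 1
u11 = A NOR u7 = 0 NOR 1 = 0
u12 = NOT u3 = NOT 0 = 1
u13 = u11 NOR u12 = 0 NOR 1 = 0
u14 = B NOR C = 0 NOR 1 = 0
u16 = u9 NOR u13 = 1 NOR 0 = 0

u3 = 0, u5 = 0, u14 = 0, u16 = 0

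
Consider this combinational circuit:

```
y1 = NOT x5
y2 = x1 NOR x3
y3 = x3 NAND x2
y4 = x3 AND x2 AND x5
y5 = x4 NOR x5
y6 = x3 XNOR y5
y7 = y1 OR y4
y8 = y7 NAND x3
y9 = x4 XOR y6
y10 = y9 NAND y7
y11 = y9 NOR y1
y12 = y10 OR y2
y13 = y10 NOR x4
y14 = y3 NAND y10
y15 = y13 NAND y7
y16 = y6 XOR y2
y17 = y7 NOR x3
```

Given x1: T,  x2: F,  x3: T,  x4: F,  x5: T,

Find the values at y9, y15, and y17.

y1 = NOT x5 = NOT T = F
y4 = x3 AND x2 AND x5 = T AND F AND T = F
y5 = x4 NOR x5 = F NOR T = F
y6 = x3 XNOR y5 = T XNOR F = F
y7 = y1 OR y4 = F OR F = F
y9 = x4 XOR y6 = F XOR F = F
y10 = y9 NAND y7 = F NAND F = T
y13 = y10 NOR x4 = T NOR F = F
y15 = y13 NAND y7 = F NAND F = T
y17 = y7 NOR x3 = F NOR T = F

y9 = F  y15 = T  y17 = F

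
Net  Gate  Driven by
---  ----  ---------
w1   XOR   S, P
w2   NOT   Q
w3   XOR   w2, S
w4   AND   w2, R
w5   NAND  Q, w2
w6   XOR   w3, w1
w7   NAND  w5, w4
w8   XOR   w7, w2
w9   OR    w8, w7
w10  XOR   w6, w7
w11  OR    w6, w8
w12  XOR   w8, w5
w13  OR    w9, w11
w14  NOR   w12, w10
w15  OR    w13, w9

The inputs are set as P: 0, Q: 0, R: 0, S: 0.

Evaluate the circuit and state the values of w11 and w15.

w1 = S XOR P = 0 XOR 0 = 0
w2 = NOT Q = NOT 0 = 1
w3 = w2 XOR S = 1 XOR 0 = 1
w4 = w2 AND R = 1 AND 0 = 0
w5 = Q NAND w2 = 0 NAND 1 = 1
w6 = w3 XOR w1 = 1 XOR 0 = 1
w7 = w5 NAND w4 = 1 NAND 0 = 1
w8 = w7 XOR w2 = 1 XOR 1 = 0
w9 = w8 OR w7 = 0 OR 1 = 1
w11 = w6 OR w8 = 1 OR 0 = 1
w13 = w9 OR w11 = 1 OR 1 = 1
w15 = w13 OR w9 = 1 OR 1 = 1

w11 = 1, w15 = 1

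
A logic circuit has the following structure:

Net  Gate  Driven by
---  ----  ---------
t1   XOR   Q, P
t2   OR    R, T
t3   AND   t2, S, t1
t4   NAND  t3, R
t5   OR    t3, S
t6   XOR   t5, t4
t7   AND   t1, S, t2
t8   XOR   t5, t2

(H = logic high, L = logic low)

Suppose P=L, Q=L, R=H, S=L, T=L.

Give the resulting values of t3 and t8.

t1 = Q XOR P = L XOR L = L
t2 = R OR T = H OR L = H
t3 = t2 AND S AND t1 = H AND L AND L = L
t5 = t3 OR S = L OR L = L
t8 = t5 XOR t2 = L XOR H = H

t3 = L  t8 = H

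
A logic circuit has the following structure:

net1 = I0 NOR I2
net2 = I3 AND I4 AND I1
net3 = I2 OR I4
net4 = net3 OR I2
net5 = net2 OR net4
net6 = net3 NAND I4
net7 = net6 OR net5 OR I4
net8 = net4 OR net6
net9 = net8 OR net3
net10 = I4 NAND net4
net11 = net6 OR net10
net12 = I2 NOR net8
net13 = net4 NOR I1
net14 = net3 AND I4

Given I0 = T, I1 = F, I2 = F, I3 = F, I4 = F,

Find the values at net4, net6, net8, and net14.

net3 = I2 OR I4 = F OR F = F
net4 = net3 OR I2 = F OR F = F
net6 = net3 NAND I4 = F NAND F = T
net8 = net4 OR net6 = F OR T = T
net14 = net3 AND I4 = F AND F = F

net4 = F; net6 = T; net8 = T; net14 = F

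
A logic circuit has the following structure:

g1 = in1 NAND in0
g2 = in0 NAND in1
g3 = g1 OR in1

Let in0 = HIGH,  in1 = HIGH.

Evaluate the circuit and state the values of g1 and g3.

g1 = in1 NAND in0 = HIGH NAND HIGH = LOW
g3 = g1 OR in1 = LOW OR HIGH = HIGH

g1 = LOW  g3 = HIGH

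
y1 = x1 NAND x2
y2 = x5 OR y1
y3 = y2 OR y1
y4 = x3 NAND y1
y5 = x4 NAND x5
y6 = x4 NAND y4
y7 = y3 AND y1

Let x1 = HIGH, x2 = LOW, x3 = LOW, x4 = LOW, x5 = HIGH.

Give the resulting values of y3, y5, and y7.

y1 = x1 NAND x2 = HIGH NAND LOW = HIGH
y2 = x5 OR y1 = HIGH OR HIGH = HIGH
y3 = y2 OR y1 = HIGH OR HIGH = HIGH
y5 = x4 NAND x5 = LOW NAND HIGH = HIGH
y7 = y3 AND y1 = HIGH AND HIGH = HIGH

y3 = HIGH, y5 = HIGH, y7 = HIGH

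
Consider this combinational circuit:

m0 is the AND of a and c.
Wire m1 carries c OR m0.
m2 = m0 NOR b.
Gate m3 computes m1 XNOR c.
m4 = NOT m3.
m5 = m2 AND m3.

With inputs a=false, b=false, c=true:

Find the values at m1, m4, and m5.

m1 = true; m4 = false; m5 = true

m0 = a AND c = false AND true = false
m1 = c OR m0 = true OR false = true
m2 = m0 NOR b = false NOR false = true
m3 = m1 XNOR c = true XNOR true = true
m4 = NOT m3 = NOT true = false
m5 = m2 AND m3 = true AND true = true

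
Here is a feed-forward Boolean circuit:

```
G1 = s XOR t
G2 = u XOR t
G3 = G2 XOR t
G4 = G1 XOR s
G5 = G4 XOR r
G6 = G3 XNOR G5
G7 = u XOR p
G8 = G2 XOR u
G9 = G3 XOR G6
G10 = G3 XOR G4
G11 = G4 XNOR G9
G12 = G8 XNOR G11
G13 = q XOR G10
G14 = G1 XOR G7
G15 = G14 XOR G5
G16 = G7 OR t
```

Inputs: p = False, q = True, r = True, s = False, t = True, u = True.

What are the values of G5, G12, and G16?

G5 = False, G12 = True, G16 = True

G1 = s XOR t = False XOR True = True
G2 = u XOR t = True XOR True = False
G3 = G2 XOR t = False XOR True = True
G4 = G1 XOR s = True XOR False = True
G5 = G4 XOR r = True XOR True = False
G6 = G3 XNOR G5 = True XNOR False = False
G7 = u XOR p = True XOR False = True
G8 = G2 XOR u = False XOR True = True
G9 = G3 XOR G6 = True XOR False = True
G11 = G4 XNOR G9 = True XNOR True = True
G12 = G8 XNOR G11 = True XNOR True = True
G16 = G7 OR t = True OR True = True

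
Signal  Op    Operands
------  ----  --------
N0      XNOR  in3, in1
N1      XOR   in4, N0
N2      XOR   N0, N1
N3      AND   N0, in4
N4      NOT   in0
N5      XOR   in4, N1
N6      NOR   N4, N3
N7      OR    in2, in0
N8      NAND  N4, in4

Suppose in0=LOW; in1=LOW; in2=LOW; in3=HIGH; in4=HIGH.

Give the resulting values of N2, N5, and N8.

N2 = HIGH, N5 = LOW, N8 = LOW

N0 = in3 XNOR in1 = HIGH XNOR LOW = LOW
N1 = in4 XOR N0 = HIGH XOR LOW = HIGH
N2 = N0 XOR N1 = LOW XOR HIGH = HIGH
N4 = NOT in0 = NOT LOW = HIGH
N5 = in4 XOR N1 = HIGH XOR HIGH = LOW
N8 = N4 NAND in4 = HIGH NAND HIGH = LOW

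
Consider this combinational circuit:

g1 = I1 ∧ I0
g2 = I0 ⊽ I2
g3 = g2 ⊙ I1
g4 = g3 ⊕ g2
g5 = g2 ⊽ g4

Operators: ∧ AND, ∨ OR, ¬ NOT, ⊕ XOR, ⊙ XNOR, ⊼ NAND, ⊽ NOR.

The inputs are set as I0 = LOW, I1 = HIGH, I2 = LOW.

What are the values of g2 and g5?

g2 = I0 NOR I2 = LOW NOR LOW = HIGH
g3 = g2 XNOR I1 = HIGH XNOR HIGH = HIGH
g4 = g3 XOR g2 = HIGH XOR HIGH = LOW
g5 = g2 NOR g4 = HIGH NOR LOW = LOW

g2 = HIGH, g5 = LOW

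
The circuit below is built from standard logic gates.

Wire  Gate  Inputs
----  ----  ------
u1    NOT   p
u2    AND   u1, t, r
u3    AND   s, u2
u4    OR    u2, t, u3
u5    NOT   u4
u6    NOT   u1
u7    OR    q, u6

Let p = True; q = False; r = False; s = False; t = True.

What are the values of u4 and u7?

u4 = True, u7 = True

u1 = NOT p = NOT True = False
u2 = u1 AND t AND r = False AND True AND False = False
u3 = s AND u2 = False AND False = False
u4 = u2 OR t OR u3 = False OR True OR False = True
u6 = NOT u1 = NOT False = True
u7 = q OR u6 = False OR True = True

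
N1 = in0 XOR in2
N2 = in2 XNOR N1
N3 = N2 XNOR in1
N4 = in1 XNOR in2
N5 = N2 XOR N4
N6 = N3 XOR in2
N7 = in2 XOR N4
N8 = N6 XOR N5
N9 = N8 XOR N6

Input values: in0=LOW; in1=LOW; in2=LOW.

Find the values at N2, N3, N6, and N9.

N1 = in0 XOR in2 = LOW XOR LOW = LOW
N2 = in2 XNOR N1 = LOW XNOR LOW = HIGH
N3 = N2 XNOR in1 = HIGH XNOR LOW = LOW
N4 = in1 XNOR in2 = LOW XNOR LOW = HIGH
N5 = N2 XOR N4 = HIGH XOR HIGH = LOW
N6 = N3 XOR in2 = LOW XOR LOW = LOW
N8 = N6 XOR N5 = LOW XOR LOW = LOW
N9 = N8 XOR N6 = LOW XOR LOW = LOW

N2 = HIGH  N3 = LOW  N6 = LOW  N9 = LOW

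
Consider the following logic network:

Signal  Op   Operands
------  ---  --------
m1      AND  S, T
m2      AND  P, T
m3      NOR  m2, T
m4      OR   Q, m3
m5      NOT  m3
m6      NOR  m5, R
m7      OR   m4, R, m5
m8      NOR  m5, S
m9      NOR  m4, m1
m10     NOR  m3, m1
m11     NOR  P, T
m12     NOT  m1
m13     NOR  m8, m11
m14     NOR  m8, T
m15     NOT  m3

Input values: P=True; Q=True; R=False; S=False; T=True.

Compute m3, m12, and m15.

m3 = False, m12 = True, m15 = True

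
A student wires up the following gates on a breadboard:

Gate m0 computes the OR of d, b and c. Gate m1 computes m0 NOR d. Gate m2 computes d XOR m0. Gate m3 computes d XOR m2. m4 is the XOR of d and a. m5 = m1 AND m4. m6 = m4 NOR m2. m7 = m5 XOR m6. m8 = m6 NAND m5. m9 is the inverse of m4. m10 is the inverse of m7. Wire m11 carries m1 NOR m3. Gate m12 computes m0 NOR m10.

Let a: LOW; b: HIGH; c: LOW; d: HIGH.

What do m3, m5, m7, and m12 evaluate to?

m0 = d OR b OR c = HIGH OR HIGH OR LOW = HIGH
m1 = m0 NOR d = HIGH NOR HIGH = LOW
m2 = d XOR m0 = HIGH XOR HIGH = LOW
m3 = d XOR m2 = HIGH XOR LOW = HIGH
m4 = d XOR a = HIGH XOR LOW = HIGH
m5 = m1 AND m4 = LOW AND HIGH = LOW
m6 = m4 NOR m2 = HIGH NOR LOW = LOW
m7 = m5 XOR m6 = LOW XOR LOW = LOW
m10 = NOT m7 = NOT LOW = HIGH
m12 = m0 NOR m10 = HIGH NOR HIGH = LOW

m3 = HIGH  m5 = LOW  m7 = LOW  m12 = LOW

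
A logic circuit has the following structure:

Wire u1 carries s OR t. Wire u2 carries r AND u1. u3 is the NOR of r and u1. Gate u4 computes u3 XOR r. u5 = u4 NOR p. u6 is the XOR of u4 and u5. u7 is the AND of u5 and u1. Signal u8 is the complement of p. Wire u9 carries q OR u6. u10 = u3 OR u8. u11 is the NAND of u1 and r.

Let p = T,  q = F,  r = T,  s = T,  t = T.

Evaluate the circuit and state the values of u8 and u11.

u8 = F, u11 = F

u1 = s OR t = T OR T = T
u8 = NOT p = NOT T = F
u11 = u1 NAND r = T NAND T = F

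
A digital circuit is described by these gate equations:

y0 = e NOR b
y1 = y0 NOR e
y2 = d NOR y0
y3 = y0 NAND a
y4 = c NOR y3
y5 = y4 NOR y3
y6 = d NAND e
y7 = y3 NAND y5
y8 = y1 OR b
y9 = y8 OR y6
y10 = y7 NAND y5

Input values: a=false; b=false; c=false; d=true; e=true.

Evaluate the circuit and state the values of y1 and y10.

y0 = e NOR b = true NOR false = false
y1 = y0 NOR e = false NOR true = false
y3 = y0 NAND a = false NAND false = true
y4 = c NOR y3 = false NOR true = false
y5 = y4 NOR y3 = false NOR true = false
y7 = y3 NAND y5 = true NAND false = true
y10 = y7 NAND y5 = true NAND false = true

y1 = false, y10 = true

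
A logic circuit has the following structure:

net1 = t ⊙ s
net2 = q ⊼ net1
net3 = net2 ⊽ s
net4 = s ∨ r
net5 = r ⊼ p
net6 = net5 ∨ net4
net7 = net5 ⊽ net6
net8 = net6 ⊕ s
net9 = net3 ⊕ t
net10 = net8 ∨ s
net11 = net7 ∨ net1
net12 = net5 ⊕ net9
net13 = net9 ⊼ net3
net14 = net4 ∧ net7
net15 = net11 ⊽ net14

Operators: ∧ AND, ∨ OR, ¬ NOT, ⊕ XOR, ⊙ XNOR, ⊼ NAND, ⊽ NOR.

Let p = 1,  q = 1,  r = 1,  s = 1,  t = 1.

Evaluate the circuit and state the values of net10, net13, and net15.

net10 = 1; net13 = 1; net15 = 0

net1 = t XNOR s = 1 XNOR 1 = 1
net2 = q NAND net1 = 1 NAND 1 = 0
net3 = net2 NOR s = 0 NOR 1 = 0
net4 = s OR r = 1 OR 1 = 1
net5 = r NAND p = 1 NAND 1 = 0
net6 = net5 OR net4 = 0 OR 1 = 1
net7 = net5 NOR net6 = 0 NOR 1 = 0
net8 = net6 XOR s = 1 XOR 1 = 0
net9 = net3 XOR t = 0 XOR 1 = 1
net10 = net8 OR s = 0 OR 1 = 1
net11 = net7 OR net1 = 0 OR 1 = 1
net13 = net9 NAND net3 = 1 NAND 0 = 1
net14 = net4 AND net7 = 1 AND 0 = 0
net15 = net11 NOR net14 = 1 NOR 0 = 0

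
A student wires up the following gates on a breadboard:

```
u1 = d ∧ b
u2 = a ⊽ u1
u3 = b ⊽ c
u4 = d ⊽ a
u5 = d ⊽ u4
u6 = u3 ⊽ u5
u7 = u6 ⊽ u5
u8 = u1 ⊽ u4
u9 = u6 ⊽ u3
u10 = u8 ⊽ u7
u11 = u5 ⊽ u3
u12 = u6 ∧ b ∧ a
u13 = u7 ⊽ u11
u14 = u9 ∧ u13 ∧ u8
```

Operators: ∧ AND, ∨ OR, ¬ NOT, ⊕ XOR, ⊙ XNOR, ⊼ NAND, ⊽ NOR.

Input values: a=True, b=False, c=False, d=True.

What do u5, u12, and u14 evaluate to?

u1 = d AND b = True AND False = False
u3 = b NOR c = False NOR False = True
u4 = d NOR a = True NOR True = False
u5 = d NOR u4 = True NOR False = False
u6 = u3 NOR u5 = True NOR False = False
u7 = u6 NOR u5 = False NOR False = True
u8 = u1 NOR u4 = False NOR False = True
u9 = u6 NOR u3 = False NOR True = False
u11 = u5 NOR u3 = False NOR True = False
u12 = u6 AND b AND a = False AND False AND True = False
u13 = u7 NOR u11 = True NOR False = False
u14 = u9 AND u13 AND u8 = False AND False AND True = False

u5 = False  u12 = False  u14 = False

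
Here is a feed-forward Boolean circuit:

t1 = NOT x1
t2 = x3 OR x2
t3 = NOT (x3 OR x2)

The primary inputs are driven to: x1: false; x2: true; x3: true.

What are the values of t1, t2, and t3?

t1 = true; t2 = true; t3 = false

t1 = NOT false = true
t2 = true OR true = true
t3 = NOT (true OR true) = false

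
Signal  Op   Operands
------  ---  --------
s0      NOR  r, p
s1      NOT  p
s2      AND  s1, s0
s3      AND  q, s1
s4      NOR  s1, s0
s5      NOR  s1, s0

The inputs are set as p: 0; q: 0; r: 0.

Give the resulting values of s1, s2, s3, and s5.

s1 = 1  s2 = 1  s3 = 0  s5 = 0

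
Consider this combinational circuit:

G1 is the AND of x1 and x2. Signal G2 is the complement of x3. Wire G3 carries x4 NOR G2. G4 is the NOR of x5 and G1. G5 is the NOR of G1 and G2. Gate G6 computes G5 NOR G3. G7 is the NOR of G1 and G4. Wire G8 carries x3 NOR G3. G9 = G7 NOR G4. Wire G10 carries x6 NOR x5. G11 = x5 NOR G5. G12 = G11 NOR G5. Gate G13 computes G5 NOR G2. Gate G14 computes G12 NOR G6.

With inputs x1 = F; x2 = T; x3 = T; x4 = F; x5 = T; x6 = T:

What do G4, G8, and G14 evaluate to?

G4 = F, G8 = F, G14 = T

G1 = x1 AND x2 = F AND T = F
G2 = NOT x3 = NOT T = F
G3 = x4 NOR G2 = F NOR F = T
G4 = x5 NOR G1 = T NOR F = F
G5 = G1 NOR G2 = F NOR F = T
G6 = G5 NOR G3 = T NOR T = F
G8 = x3 NOR G3 = T NOR T = F
G11 = x5 NOR G5 = T NOR T = F
G12 = G11 NOR G5 = F NOR T = F
G14 = G12 NOR G6 = F NOR F = T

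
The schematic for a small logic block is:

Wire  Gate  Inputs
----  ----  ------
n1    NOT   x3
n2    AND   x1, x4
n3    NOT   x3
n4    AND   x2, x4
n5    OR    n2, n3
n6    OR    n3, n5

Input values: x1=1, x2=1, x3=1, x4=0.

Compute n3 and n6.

n3 = 0  n6 = 0

n2 = x1 AND x4 = 1 AND 0 = 0
n3 = NOT x3 = NOT 1 = 0
n5 = n2 OR n3 = 0 OR 0 = 0
n6 = n3 OR n5 = 0 OR 0 = 0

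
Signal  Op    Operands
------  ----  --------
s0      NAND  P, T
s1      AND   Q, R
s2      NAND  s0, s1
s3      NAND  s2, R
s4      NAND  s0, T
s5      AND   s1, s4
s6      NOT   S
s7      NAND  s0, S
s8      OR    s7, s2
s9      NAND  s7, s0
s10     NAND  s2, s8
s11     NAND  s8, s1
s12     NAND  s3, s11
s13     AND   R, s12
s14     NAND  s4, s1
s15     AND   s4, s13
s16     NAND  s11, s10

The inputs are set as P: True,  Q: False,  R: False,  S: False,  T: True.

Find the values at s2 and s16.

s2 = True  s16 = True

s0 = P NAND T = True NAND True = False
s1 = Q AND R = False AND False = False
s2 = s0 NAND s1 = False NAND False = True
s7 = s0 NAND S = False NAND False = True
s8 = s7 OR s2 = True OR True = True
s10 = s2 NAND s8 = True NAND True = False
s11 = s8 NAND s1 = True NAND False = True
s16 = s11 NAND s10 = True NAND False = True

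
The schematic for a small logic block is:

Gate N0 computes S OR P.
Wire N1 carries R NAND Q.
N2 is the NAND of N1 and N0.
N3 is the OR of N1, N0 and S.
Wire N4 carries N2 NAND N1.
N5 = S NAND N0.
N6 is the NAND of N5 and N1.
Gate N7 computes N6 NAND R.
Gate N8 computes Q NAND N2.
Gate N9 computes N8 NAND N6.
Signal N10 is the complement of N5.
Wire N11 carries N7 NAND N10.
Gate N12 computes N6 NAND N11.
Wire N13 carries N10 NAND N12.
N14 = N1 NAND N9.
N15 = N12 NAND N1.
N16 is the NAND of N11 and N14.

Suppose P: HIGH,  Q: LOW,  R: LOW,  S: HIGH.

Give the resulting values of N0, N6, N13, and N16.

N0 = HIGH; N6 = HIGH; N13 = LOW; N16 = HIGH

N0 = S OR P = HIGH OR HIGH = HIGH
N1 = R NAND Q = LOW NAND LOW = HIGH
N2 = N1 NAND N0 = HIGH NAND HIGH = LOW
N5 = S NAND N0 = HIGH NAND HIGH = LOW
N6 = N5 NAND N1 = LOW NAND HIGH = HIGH
N7 = N6 NAND R = HIGH NAND LOW = HIGH
N8 = Q NAND N2 = LOW NAND LOW = HIGH
N9 = N8 NAND N6 = HIGH NAND HIGH = LOW
N10 = NOT N5 = NOT LOW = HIGH
N11 = N7 NAND N10 = HIGH NAND HIGH = LOW
N12 = N6 NAND N11 = HIGH NAND LOW = HIGH
N13 = N10 NAND N12 = HIGH NAND HIGH = LOW
N14 = N1 NAND N9 = HIGH NAND LOW = HIGH
N16 = N11 NAND N14 = LOW NAND HIGH = HIGH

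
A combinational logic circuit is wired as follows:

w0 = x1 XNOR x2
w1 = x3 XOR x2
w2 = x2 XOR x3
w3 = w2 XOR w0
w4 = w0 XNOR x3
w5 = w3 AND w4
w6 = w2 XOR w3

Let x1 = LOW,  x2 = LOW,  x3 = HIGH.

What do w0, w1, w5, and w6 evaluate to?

w0 = HIGH, w1 = HIGH, w5 = LOW, w6 = HIGH

w0 = x1 XNOR x2 = LOW XNOR LOW = HIGH
w1 = x3 XOR x2 = HIGH XOR LOW = HIGH
w2 = x2 XOR x3 = LOW XOR HIGH = HIGH
w3 = w2 XOR w0 = HIGH XOR HIGH = LOW
w4 = w0 XNOR x3 = HIGH XNOR HIGH = HIGH
w5 = w3 AND w4 = LOW AND HIGH = LOW
w6 = w2 XOR w3 = HIGH XOR LOW = HIGH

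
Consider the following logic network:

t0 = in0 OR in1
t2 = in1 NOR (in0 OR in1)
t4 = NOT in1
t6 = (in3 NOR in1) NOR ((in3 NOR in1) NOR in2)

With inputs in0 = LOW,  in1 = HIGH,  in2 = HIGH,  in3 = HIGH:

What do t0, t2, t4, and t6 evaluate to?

t0 = LOW OR HIGH = HIGH
t2 = HIGH NOR (LOW OR HIGH) = LOW
t4 = NOT HIGH = LOW
t6 = (HIGH NOR HIGH) NOR ((HIGH NOR HIGH) NOR HIGH) = HIGH

t0 = HIGH; t2 = LOW; t4 = LOW; t6 = HIGH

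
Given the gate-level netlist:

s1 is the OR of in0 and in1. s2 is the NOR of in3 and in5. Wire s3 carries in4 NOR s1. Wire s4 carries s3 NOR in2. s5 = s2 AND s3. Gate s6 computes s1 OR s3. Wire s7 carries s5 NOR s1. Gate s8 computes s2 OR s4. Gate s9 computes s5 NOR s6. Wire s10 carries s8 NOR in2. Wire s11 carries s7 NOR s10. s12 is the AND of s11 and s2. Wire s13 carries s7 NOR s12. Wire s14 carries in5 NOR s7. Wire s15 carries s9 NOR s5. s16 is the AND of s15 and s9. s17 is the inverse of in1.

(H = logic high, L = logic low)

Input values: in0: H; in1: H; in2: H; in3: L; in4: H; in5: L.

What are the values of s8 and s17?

s1 = in0 OR in1 = H OR H = H
s2 = in3 NOR in5 = L NOR L = H
s3 = in4 NOR s1 = H NOR H = L
s4 = s3 NOR in2 = L NOR H = L
s8 = s2 OR s4 = H OR L = H
s17 = NOT in1 = NOT H = L

s8 = H, s17 = L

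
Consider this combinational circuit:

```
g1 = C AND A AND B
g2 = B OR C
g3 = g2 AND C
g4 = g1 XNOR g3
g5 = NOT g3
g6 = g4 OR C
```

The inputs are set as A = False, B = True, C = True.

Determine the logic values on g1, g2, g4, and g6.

g1 = C AND A AND B = True AND False AND True = False
g2 = B OR C = True OR True = True
g3 = g2 AND C = True AND True = True
g4 = g1 XNOR g3 = False XNOR True = False
g6 = g4 OR C = False OR True = True

g1 = False  g2 = True  g4 = False  g6 = True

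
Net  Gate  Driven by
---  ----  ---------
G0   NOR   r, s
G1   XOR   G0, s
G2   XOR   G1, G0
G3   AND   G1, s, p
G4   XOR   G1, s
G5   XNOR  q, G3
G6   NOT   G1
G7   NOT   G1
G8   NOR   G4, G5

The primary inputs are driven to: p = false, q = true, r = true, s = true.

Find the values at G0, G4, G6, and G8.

G0 = false  G4 = false  G6 = false  G8 = true

G0 = r NOR s = true NOR true = false
G1 = G0 XOR s = false XOR true = true
G3 = G1 AND s AND p = true AND true AND false = false
G4 = G1 XOR s = true XOR true = false
G5 = q XNOR G3 = true XNOR false = false
G6 = NOT G1 = NOT true = false
G8 = G4 NOR G5 = false NOR false = true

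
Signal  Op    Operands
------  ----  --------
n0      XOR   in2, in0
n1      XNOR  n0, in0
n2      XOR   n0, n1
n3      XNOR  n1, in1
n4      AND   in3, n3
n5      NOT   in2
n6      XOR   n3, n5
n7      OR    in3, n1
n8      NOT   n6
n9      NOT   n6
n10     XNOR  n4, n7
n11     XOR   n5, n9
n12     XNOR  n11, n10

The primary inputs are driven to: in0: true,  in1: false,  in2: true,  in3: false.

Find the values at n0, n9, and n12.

n0 = false  n9 = false  n12 = false

n0 = in2 XOR in0 = true XOR true = false
n1 = n0 XNOR in0 = false XNOR true = false
n3 = n1 XNOR in1 = false XNOR false = true
n4 = in3 AND n3 = false AND true = false
n5 = NOT in2 = NOT true = false
n6 = n3 XOR n5 = true XOR false = true
n7 = in3 OR n1 = false OR false = false
n9 = NOT n6 = NOT true = false
n10 = n4 XNOR n7 = false XNOR false = true
n11 = n5 XOR n9 = false XOR false = false
n12 = n11 XNOR n10 = false XNOR true = false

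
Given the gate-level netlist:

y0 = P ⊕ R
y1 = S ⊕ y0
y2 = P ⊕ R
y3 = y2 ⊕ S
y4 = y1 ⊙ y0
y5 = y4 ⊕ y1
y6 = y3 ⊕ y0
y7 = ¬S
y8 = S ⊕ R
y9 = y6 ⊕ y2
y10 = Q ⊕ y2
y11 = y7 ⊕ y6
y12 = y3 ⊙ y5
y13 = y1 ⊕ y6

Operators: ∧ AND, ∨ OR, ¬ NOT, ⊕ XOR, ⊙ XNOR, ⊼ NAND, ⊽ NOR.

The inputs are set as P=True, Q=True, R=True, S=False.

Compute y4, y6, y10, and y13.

y0 = P XOR R = True XOR True = False
y1 = S XOR y0 = False XOR False = False
y2 = P XOR R = True XOR True = False
y3 = y2 XOR S = False XOR False = False
y4 = y1 XNOR y0 = False XNOR False = True
y6 = y3 XOR y0 = False XOR False = False
y10 = Q XOR y2 = True XOR False = True
y13 = y1 XOR y6 = False XOR False = False

y4 = True, y6 = False, y10 = True, y13 = False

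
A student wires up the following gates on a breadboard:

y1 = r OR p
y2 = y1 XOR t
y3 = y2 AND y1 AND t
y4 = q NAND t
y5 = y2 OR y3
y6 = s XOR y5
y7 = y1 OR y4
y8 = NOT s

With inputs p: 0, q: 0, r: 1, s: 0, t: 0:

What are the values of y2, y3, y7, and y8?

y2 = 1  y3 = 0  y7 = 1  y8 = 1

y1 = r OR p = 1 OR 0 = 1
y2 = y1 XOR t = 1 XOR 0 = 1
y3 = y2 AND y1 AND t = 1 AND 1 AND 0 = 0
y4 = q NAND t = 0 NAND 0 = 1
y7 = y1 OR y4 = 1 OR 1 = 1
y8 = NOT s = NOT 0 = 1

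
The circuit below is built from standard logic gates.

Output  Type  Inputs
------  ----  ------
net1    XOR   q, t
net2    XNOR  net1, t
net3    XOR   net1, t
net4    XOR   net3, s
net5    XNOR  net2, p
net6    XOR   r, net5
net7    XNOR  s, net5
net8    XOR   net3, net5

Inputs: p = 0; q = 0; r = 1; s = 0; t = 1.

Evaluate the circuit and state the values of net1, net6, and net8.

net1 = 1, net6 = 1, net8 = 0

net1 = q XOR t = 0 XOR 1 = 1
net2 = net1 XNOR t = 1 XNOR 1 = 1
net3 = net1 XOR t = 1 XOR 1 = 0
net5 = net2 XNOR p = 1 XNOR 0 = 0
net6 = r XOR net5 = 1 XOR 0 = 1
net8 = net3 XOR net5 = 0 XOR 0 = 0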